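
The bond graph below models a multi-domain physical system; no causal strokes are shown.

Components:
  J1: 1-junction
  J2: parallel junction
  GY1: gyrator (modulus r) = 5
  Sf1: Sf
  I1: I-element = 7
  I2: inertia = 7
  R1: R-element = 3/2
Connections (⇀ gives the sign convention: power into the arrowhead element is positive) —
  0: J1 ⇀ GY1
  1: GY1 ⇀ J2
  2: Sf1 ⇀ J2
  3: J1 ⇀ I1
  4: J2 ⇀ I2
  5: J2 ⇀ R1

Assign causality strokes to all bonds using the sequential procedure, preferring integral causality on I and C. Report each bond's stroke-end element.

β2 |Sf1  (source Sf1 imposes f)
β3 |I1  (I1 integral (f out))
β0 |J1  (1-jn J1 has f-setter on 3)
β1 |J2  (GY1 both-in/both-out from 0)
β4 |I2  (common-e at J2 fixed by 1)
β5 |R1  (J2: bond 1 brought effort, rest push out)

β0 |J1
β1 |J2
β2 |Sf1
β3 |I1
β4 |I2
β5 |R1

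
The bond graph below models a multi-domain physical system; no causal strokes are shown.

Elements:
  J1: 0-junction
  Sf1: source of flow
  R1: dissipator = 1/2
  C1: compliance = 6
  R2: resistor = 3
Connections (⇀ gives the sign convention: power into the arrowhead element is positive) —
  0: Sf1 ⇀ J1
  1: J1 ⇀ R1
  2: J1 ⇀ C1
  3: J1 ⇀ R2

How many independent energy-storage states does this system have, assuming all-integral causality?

b0 stroke→Sf1  (source Sf1 imposes f)
b2 stroke→J1  (C1 outputs effort q/C1)
b1 stroke→R1  (J1 effort already set via bond 2)
b3 stroke→R2  (common-e at J1 fixed by 2)

1  (C1 all integral)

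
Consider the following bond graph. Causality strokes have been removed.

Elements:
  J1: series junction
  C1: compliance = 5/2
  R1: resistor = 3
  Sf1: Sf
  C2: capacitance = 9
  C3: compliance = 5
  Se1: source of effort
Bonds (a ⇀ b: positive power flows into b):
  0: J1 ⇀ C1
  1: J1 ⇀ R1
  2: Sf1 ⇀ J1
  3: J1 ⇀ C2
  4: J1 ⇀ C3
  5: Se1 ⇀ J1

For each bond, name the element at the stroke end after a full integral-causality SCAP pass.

bond 0 stroke→J1
bond 1 stroke→J1
bond 2 stroke→Sf1
bond 3 stroke→J1
bond 4 stroke→J1
bond 5 stroke→J1

b2 |Sf1  (Sf1 (Sf) sets flow on bond)
b5 |J1  (Se1 fixes effort; stroke away)
b0 |J1  (J1: bond 2 brought flow, rest push out)
b1 |J1  (J1 flow already set via bond 2)
b3 |J1  (J1: bond 2 brought flow, rest push out)
b4 |J1  (common-f at J1 fixed by 2)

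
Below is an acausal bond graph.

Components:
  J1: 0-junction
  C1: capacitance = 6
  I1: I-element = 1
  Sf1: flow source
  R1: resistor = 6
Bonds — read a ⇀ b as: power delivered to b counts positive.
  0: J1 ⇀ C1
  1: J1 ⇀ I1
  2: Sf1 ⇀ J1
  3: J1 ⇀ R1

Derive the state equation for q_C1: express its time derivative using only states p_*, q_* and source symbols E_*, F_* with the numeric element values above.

bond 2 stroke at Sf1  (Sf1: flow source, stroke at near end)
bond 0 stroke at J1  (prefer integral on C1)
bond 1 stroke at I1  (0-jn J1 has e-setter on 0)
bond 3 stroke at R1  (J1: bond 0 brought effort, rest push out)

dq_C1/dt = F_Sf1 - p_I1 - q_C1/36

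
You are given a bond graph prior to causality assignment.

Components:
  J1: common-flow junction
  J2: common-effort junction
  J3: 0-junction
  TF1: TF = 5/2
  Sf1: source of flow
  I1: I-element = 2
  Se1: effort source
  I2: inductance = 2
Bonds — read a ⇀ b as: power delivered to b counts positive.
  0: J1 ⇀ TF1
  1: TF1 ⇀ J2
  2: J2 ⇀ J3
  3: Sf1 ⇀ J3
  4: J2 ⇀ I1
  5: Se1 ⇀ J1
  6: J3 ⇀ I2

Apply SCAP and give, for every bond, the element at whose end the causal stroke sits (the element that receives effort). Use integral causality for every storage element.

β0 stroke→TF1
β1 stroke→J2
β2 stroke→J3
β3 stroke→Sf1
β4 stroke→I1
β5 stroke→J1
β6 stroke→I2

bond 3 →Sf1  (Sf1 (Sf) sets flow on bond)
bond 5 →J1  (Se1 fixes effort; stroke away)
bond 0 →TF1  (J1 needs exactly one f-in)
bond 1 →J2  (TF TF1: opposite of bond 0)
bond 2 →J3  (J2 effort already set via bond 1)
bond 4 →I1  (J2 effort already set via bond 1)
bond 6 →I2  (J3 effort already set via bond 2)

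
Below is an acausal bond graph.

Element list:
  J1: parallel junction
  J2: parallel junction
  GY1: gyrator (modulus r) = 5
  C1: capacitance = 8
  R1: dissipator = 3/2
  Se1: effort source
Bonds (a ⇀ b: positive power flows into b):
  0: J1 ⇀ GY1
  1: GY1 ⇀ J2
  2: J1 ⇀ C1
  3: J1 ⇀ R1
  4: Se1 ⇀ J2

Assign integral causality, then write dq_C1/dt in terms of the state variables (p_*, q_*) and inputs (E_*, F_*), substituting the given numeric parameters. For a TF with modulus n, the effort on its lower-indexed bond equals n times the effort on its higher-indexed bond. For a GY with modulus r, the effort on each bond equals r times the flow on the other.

dq_C1/dt = -E_Se1/5 - q_C1/12

β4 stroke at J2  (source Se1 imposes e)
β1 stroke at GY1  (common-e at J2 fixed by 4)
β0 stroke at GY1  (GY GY1: same side as bond 1)
β2 stroke at J1  (C1 outputs effort q/C1)
β3 stroke at R1  (0-jn J1 has e-setter on 2)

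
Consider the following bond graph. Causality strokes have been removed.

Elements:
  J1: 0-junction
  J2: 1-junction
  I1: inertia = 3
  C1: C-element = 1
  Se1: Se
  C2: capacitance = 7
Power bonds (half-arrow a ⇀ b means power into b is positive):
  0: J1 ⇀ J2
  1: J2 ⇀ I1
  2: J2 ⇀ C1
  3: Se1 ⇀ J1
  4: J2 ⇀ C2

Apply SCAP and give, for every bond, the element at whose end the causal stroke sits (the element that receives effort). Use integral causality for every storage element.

bond 0 |J2
bond 1 |I1
bond 2 |J2
bond 3 |J1
bond 4 |J2

bond 3 stroke at J1  (Se1 fixes effort; stroke away)
bond 0 stroke at J2  (J1: bond 3 brought effort, rest push out)
bond 1 stroke at I1  (prefer integral on I1)
bond 2 stroke at J2  (common-f at J2 fixed by 1)
bond 4 stroke at J2  (J2 flow already set via bond 1)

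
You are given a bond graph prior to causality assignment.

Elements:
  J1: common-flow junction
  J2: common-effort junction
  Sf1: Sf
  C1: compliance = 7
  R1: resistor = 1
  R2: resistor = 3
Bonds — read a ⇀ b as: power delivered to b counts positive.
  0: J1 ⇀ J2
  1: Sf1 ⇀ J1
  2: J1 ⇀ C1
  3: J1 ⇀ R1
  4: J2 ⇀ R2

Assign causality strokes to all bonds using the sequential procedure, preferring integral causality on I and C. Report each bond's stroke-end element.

bond 1 →Sf1  (source Sf1 imposes f)
bond 0 →J1  (common-f at J1 fixed by 1)
bond 2 →J1  (common-f at J1 fixed by 1)
bond 3 →J1  (1-jn J1 has f-setter on 1)
bond 4 →J2  (closing 0-jn rule on J2)

#0 →J1
#1 →Sf1
#2 →J1
#3 →J1
#4 →J2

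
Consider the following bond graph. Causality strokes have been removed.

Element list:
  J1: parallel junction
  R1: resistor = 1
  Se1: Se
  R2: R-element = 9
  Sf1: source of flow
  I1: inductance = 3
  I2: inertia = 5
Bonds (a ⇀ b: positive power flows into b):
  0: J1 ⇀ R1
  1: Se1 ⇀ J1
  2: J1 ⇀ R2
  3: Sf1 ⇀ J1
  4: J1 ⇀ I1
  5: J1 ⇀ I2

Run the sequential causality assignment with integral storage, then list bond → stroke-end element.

#1 stroke at J1  (Se1 (Se) sets effort on bond)
#3 stroke at Sf1  (Sf1: flow source, stroke at near end)
#0 stroke at R1  (J1: bond 1 brought effort, rest push out)
#2 stroke at R2  (0-jn J1 has e-setter on 1)
#4 stroke at I1  (J1: bond 1 brought effort, rest push out)
#5 stroke at I2  (J1 effort already set via bond 1)

β0 →R1
β1 →J1
β2 →R2
β3 →Sf1
β4 →I1
β5 →I2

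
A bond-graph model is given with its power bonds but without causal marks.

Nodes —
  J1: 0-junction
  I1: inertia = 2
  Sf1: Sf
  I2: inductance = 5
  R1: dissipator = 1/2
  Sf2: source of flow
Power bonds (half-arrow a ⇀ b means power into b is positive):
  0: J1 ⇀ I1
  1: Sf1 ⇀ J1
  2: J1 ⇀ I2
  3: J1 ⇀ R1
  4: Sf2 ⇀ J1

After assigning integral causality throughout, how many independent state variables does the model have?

2  (I1, I2 all integral)

b1 →Sf1  (Sf1 fixes flow; stroke at Sf1)
b4 →Sf2  (Sf2 fixes flow; stroke at Sf2)
b0 →I1  (I1: I, integral causality)
b2 →I2  (I2 integral (f out))
b3 →J1  (J1 needs exactly one e-in)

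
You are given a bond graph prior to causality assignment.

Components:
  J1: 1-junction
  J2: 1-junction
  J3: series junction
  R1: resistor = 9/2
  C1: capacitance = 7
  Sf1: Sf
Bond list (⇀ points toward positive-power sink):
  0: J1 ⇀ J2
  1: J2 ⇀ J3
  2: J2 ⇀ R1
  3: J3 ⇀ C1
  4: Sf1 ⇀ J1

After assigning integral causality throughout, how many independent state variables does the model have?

b4 →Sf1  (source Sf1 imposes f)
b0 →J1  (1-jn J1 has f-setter on 4)
b1 →J2  (J2: bond 0 brought flow, rest push out)
b2 →J2  (1-jn J2 has f-setter on 0)
b3 →J3  (J3: bond 1 brought flow, rest push out)

1  (C1 all integral)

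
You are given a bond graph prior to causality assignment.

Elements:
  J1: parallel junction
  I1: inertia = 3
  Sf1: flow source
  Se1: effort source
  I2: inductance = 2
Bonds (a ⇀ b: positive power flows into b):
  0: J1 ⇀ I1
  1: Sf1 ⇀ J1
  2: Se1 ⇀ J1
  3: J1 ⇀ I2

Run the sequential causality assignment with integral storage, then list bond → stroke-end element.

β1 stroke→Sf1  (Sf1 (Sf) sets flow on bond)
β2 stroke→J1  (Se1 (Se) sets effort on bond)
β0 stroke→I1  (J1: bond 2 brought effort, rest push out)
β3 stroke→I2  (J1: bond 2 brought effort, rest push out)

b0 stroke at I1
b1 stroke at Sf1
b2 stroke at J1
b3 stroke at I2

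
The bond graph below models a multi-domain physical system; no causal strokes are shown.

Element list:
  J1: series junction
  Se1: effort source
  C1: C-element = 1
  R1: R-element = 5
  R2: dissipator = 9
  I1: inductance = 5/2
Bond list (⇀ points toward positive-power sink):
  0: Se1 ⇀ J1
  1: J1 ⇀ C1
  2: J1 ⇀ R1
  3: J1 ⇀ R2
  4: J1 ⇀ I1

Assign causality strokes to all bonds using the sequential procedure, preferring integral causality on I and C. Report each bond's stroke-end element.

β0 →J1
β1 →J1
β2 →J1
β3 →J1
β4 →I1

#0 stroke→J1  (Se1 (Se) sets effort on bond)
#1 stroke→J1  (C1 integral (e out))
#4 stroke→I1  (prefer integral on I1)
#2 stroke→J1  (J1 flow already set via bond 4)
#3 stroke→J1  (common-f at J1 fixed by 4)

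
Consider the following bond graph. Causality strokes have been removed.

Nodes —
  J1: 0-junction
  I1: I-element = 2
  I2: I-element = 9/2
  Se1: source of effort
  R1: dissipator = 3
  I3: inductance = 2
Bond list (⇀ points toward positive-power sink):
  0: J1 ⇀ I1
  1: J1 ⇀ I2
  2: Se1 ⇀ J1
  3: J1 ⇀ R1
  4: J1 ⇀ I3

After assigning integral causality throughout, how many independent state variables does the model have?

b2 stroke→J1  (Se1 (Se) sets effort on bond)
b0 stroke→I1  (J1 effort already set via bond 2)
b1 stroke→I2  (J1 effort already set via bond 2)
b3 stroke→R1  (J1: bond 2 brought effort, rest push out)
b4 stroke→I3  (0-jn J1 has e-setter on 2)

3  (I1, I2, I3 all integral)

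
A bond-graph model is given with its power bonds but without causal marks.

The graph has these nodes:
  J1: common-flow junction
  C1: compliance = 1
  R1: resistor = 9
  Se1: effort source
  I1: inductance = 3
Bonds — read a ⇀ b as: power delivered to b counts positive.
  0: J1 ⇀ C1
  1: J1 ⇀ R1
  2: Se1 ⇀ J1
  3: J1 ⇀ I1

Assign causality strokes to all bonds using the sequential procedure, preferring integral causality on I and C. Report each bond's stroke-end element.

β0 →J1
β1 →J1
β2 →J1
β3 →I1

b2 stroke→J1  (Se1 (Se) sets effort on bond)
b0 stroke→J1  (prefer integral on C1)
b3 stroke→I1  (I1: I, integral causality)
b1 stroke→J1  (J1 flow already set via bond 3)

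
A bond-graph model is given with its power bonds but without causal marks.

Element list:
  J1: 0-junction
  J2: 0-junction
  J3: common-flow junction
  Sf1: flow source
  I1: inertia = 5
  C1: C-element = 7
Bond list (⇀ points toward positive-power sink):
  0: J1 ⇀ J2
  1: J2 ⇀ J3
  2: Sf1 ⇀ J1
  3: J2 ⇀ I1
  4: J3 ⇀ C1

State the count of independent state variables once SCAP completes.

2  (C1, I1 all integral)

#2 →Sf1  (source Sf1 imposes f)
#0 →J1  (J1: last free bond brings effort in)
#3 →I1  (I1 outputs flow p/I1)
#1 →J2  (J2: last free bond brings effort in)
#4 →J3  (J3 flow already set via bond 1)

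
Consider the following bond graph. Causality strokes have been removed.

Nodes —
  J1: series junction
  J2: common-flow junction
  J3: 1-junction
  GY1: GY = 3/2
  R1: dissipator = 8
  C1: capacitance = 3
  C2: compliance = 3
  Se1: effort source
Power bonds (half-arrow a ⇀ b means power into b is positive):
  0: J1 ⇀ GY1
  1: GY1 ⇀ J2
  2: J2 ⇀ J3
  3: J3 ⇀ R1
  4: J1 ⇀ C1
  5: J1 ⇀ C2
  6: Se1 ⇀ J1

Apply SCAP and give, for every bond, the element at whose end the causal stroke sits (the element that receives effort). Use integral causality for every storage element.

#6 |J1  (source Se1 imposes e)
#4 |J1  (C1 outputs effort q/C1)
#5 |J1  (C2: C, integral causality)
#0 |GY1  (J1: last free bond brings flow in)
#1 |GY1  (GY1: gyrator matches bond 0)
#2 |J2  (1-jn J2 has f-setter on 1)
#3 |J3  (1-jn J3 has f-setter on 2)

#0 →GY1
#1 →GY1
#2 →J2
#3 →J3
#4 →J1
#5 →J1
#6 →J1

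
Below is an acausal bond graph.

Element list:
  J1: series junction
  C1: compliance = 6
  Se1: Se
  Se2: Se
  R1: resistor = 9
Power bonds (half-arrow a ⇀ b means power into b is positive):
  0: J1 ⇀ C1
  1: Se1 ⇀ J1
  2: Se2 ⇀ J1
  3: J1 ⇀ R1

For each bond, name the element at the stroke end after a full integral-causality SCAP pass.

b1 |J1  (Se1: effort source, stroke at far end)
b2 |J1  (Se2: effort source, stroke at far end)
b0 |J1  (C1 outputs effort q/C1)
b3 |R1  (closing 1-jn rule on J1)

b0 |J1
b1 |J1
b2 |J1
b3 |R1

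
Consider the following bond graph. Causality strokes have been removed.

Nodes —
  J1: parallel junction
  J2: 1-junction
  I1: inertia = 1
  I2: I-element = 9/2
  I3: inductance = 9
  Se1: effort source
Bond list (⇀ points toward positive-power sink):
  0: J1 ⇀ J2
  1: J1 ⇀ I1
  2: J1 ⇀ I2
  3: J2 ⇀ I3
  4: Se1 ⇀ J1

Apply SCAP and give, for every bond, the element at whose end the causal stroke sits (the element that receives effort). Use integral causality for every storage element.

#0 →J2
#1 →I1
#2 →I2
#3 →I3
#4 →J1

bond 4 stroke at J1  (Se1: effort source, stroke at far end)
bond 0 stroke at J2  (J1 effort already set via bond 4)
bond 1 stroke at I1  (J1 effort already set via bond 4)
bond 2 stroke at I2  (J1 effort already set via bond 4)
bond 3 stroke at I3  (J2 needs exactly one f-in)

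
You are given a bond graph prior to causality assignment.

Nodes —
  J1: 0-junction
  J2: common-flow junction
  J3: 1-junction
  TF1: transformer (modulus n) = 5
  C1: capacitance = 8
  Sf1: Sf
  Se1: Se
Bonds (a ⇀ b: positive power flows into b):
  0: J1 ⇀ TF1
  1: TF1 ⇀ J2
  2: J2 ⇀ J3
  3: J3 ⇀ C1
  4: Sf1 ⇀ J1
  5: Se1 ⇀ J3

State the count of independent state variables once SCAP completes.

β4 stroke→Sf1  (Sf1 fixes flow; stroke at Sf1)
β5 stroke→J3  (Se1: effort source, stroke at far end)
β0 stroke→J1  (only one effort-in slot at J1)
β1 stroke→TF1  (TF1 one-in-one-out from 0)
β2 stroke→J2  (common-f at J2 fixed by 1)
β3 stroke→J3  (J3: bond 2 brought flow, rest push out)

1  (C1 all integral)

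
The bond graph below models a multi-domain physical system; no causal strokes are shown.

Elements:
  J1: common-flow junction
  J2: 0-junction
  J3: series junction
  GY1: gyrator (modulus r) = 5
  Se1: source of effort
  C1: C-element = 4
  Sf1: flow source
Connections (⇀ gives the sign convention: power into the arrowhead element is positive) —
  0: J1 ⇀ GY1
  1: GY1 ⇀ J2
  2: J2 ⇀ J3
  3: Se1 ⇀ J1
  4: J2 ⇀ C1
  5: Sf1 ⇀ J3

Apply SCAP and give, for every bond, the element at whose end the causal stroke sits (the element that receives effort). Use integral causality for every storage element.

b0 stroke at GY1
b1 stroke at GY1
b2 stroke at J3
b3 stroke at J1
b4 stroke at J2
b5 stroke at Sf1

#3 stroke at J1  (source Se1 imposes e)
#5 stroke at Sf1  (Sf1 fixes flow; stroke at Sf1)
#0 stroke at GY1  (J1: last free bond brings flow in)
#2 stroke at J3  (J3: bond 5 brought flow, rest push out)
#1 stroke at GY1  (through GY1, causality inverts; strokes same side of GY1)
#4 stroke at J2  (closing 0-jn rule on J2)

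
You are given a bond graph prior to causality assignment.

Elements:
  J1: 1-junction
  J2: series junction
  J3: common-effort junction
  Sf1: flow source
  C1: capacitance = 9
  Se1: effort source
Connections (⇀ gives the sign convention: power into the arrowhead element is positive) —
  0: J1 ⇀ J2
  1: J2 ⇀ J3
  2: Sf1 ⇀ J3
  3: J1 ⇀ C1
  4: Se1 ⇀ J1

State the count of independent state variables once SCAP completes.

1  (C1 all integral)

#2 →Sf1  (source Sf1 imposes f)
#4 →J1  (Se1: effort source, stroke at far end)
#1 →J3  (J3: last free bond brings effort in)
#0 →J2  (common-f at J2 fixed by 1)
#3 →J1  (J1 flow already set via bond 0)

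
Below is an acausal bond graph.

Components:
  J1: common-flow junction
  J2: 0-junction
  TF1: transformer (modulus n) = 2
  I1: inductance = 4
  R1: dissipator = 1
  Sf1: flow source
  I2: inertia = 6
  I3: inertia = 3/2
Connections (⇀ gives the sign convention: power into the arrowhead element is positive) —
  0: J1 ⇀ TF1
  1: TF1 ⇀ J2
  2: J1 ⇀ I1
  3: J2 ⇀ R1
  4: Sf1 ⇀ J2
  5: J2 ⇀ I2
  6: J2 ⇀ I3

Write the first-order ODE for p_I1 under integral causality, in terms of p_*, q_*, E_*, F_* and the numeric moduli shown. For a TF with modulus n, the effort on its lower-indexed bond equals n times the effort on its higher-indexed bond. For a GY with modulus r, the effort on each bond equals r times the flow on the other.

dp_I1/dt = -2*F_Sf1 - p_I1 + p_I2/3 + 4*p_I3/3

bond 4 |Sf1  (Sf1 fixes flow; stroke at Sf1)
bond 2 |I1  (I1 outputs flow p/I1)
bond 0 |J1  (common-f at J1 fixed by 2)
bond 1 |TF1  (TF1: transformer flips bond 0)
bond 5 |I2  (I2 integral (f out))
bond 6 |I3  (I3 outputs flow p/I3)
bond 3 |J2  (only one effort-in slot at J2)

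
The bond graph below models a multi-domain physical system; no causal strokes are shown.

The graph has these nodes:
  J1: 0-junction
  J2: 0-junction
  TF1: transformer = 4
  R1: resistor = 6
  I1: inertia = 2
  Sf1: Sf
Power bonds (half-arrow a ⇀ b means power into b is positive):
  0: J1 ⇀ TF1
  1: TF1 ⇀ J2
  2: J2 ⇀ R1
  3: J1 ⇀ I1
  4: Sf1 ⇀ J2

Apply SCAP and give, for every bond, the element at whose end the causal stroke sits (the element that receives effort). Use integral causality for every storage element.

β4 stroke at Sf1  (Sf1 fixes flow; stroke at Sf1)
β3 stroke at I1  (I1 outputs flow p/I1)
β0 stroke at J1  (only one effort-in slot at J1)
β1 stroke at TF1  (through TF1, causality passes straight; one stroke at TF1)
β2 stroke at J2  (J2: last free bond brings effort in)

β0 →J1
β1 →TF1
β2 →J2
β3 →I1
β4 →Sf1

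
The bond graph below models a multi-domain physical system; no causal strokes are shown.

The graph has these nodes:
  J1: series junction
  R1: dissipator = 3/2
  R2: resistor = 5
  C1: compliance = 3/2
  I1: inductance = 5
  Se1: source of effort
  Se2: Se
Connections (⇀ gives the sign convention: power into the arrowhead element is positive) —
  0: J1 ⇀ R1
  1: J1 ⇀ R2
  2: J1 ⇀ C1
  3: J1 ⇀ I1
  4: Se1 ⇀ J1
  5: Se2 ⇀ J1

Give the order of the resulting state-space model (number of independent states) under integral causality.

bond 4 |J1  (Se1 (Se) sets effort on bond)
bond 5 |J1  (Se2 fixes effort; stroke away)
bond 2 |J1  (C1: C, integral causality)
bond 3 |I1  (I1 outputs flow p/I1)
bond 0 |J1  (common-f at J1 fixed by 3)
bond 1 |J1  (common-f at J1 fixed by 3)

2  (C1, I1 all integral)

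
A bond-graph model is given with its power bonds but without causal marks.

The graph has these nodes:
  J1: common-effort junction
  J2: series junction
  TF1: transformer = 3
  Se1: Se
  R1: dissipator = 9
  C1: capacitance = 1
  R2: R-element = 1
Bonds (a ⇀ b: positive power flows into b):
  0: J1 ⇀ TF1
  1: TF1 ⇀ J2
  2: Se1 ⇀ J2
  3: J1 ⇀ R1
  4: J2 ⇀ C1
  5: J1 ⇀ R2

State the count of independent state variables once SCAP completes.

1  (C1 all integral)

β2 stroke at J2  (source Se1 imposes e)
β4 stroke at J2  (C1: C, integral causality)
β1 stroke at TF1  (closing 1-jn rule on J2)
β0 stroke at J1  (TF1: transformer flips bond 1)
β3 stroke at R1  (common-e at J1 fixed by 0)
β5 stroke at R2  (J1 effort already set via bond 0)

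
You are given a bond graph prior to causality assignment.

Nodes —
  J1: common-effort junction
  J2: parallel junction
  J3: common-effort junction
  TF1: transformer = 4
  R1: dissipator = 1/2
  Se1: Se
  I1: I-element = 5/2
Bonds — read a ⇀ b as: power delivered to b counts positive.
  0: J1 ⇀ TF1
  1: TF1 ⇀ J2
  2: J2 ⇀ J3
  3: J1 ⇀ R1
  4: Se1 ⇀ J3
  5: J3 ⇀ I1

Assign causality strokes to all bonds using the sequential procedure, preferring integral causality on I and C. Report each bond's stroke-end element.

#4 stroke→J3  (Se1: effort source, stroke at far end)
#2 stroke→J2  (common-e at J3 fixed by 4)
#5 stroke→I1  (common-e at J3 fixed by 4)
#1 stroke→TF1  (J2 effort already set via bond 2)
#0 stroke→J1  (TF1 one-in-one-out from 1)
#3 stroke→R1  (J1 effort already set via bond 0)

bond 0 stroke at J1
bond 1 stroke at TF1
bond 2 stroke at J2
bond 3 stroke at R1
bond 4 stroke at J3
bond 5 stroke at I1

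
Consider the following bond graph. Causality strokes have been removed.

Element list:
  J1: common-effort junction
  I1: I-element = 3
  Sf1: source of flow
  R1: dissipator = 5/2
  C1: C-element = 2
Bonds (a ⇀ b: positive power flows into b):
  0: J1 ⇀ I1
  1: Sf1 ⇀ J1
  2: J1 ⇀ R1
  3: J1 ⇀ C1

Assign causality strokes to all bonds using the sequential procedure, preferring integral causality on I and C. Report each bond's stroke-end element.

#1 stroke→Sf1  (source Sf1 imposes f)
#0 stroke→I1  (I1 outputs flow p/I1)
#3 stroke→J1  (C1 integral (e out))
#2 stroke→R1  (J1 effort already set via bond 3)

#0 |I1
#1 |Sf1
#2 |R1
#3 |J1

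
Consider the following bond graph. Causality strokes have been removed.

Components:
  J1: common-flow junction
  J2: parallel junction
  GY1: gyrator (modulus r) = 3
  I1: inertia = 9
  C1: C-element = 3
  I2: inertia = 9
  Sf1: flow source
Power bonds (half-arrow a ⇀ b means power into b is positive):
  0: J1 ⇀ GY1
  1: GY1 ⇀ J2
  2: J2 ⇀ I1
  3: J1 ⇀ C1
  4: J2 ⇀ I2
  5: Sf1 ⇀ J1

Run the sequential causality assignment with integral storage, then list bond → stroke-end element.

#5 |Sf1  (Sf1 (Sf) sets flow on bond)
#0 |J1  (common-f at J1 fixed by 5)
#3 |J1  (J1 flow already set via bond 5)
#1 |J2  (GY1 both-in/both-out from 0)
#2 |I1  (J2 effort already set via bond 1)
#4 |I2  (0-jn J2 has e-setter on 1)

β0 stroke→J1
β1 stroke→J2
β2 stroke→I1
β3 stroke→J1
β4 stroke→I2
β5 stroke→Sf1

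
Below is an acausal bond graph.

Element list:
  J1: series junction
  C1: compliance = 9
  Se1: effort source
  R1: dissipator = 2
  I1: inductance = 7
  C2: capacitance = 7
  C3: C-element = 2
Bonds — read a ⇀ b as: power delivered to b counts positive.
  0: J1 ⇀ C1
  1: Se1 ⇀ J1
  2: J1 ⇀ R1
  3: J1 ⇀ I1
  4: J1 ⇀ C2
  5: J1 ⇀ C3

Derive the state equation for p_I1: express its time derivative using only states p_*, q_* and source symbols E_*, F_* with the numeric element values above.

dp_I1/dt = E_Se1 - 2*p_I1/7 - q_C1/9 - q_C2/7 - q_C3/2

bond 1 stroke at J1  (source Se1 imposes e)
bond 0 stroke at J1  (C1: C, integral causality)
bond 3 stroke at I1  (I1: I, integral causality)
bond 2 stroke at J1  (1-jn J1 has f-setter on 3)
bond 4 stroke at J1  (J1: bond 3 brought flow, rest push out)
bond 5 stroke at J1  (J1 flow already set via bond 3)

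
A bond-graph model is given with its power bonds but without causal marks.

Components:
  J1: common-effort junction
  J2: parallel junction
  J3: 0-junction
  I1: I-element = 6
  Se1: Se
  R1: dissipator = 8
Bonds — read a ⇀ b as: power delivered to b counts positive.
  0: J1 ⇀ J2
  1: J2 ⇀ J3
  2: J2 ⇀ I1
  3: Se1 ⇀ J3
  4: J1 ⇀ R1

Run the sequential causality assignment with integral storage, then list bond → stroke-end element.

b0 |J1
b1 |J2
b2 |I1
b3 |J3
b4 |R1

bond 3 →J3  (source Se1 imposes e)
bond 1 →J2  (J3 effort already set via bond 3)
bond 0 →J1  (J2: bond 1 brought effort, rest push out)
bond 2 →I1  (J2: bond 1 brought effort, rest push out)
bond 4 →R1  (J1: bond 0 brought effort, rest push out)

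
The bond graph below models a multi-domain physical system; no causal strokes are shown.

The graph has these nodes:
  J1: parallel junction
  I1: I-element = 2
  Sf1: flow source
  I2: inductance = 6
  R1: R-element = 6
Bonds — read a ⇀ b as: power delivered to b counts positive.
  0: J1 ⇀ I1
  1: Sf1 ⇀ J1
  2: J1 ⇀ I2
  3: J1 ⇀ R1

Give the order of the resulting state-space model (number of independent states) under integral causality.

2  (I1, I2 all integral)

β1 |Sf1  (source Sf1 imposes f)
β0 |I1  (I1 integral (f out))
β2 |I2  (I2: I, integral causality)
β3 |J1  (J1: last free bond brings effort in)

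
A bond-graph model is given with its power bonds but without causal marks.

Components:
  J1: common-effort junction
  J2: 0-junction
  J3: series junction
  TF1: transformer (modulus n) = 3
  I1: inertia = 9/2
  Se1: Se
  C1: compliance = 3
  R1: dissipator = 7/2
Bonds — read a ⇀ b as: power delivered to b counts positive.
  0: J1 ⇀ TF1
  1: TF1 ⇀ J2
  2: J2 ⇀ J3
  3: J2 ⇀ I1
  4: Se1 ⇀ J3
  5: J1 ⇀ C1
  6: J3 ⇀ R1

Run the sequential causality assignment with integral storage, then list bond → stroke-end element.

b0 stroke→TF1
b1 stroke→J2
b2 stroke→J3
b3 stroke→I1
b4 stroke→J3
b5 stroke→J1
b6 stroke→R1

bond 4 stroke at J3  (Se1 (Se) sets effort on bond)
bond 3 stroke at I1  (I1 outputs flow p/I1)
bond 5 stroke at J1  (C1 outputs effort q/C1)
bond 0 stroke at TF1  (J1: bond 5 brought effort, rest push out)
bond 1 stroke at J2  (through TF1, causality passes straight; one stroke at TF1)
bond 2 stroke at J3  (J2: bond 1 brought effort, rest push out)
bond 6 stroke at R1  (J3 needs exactly one f-in)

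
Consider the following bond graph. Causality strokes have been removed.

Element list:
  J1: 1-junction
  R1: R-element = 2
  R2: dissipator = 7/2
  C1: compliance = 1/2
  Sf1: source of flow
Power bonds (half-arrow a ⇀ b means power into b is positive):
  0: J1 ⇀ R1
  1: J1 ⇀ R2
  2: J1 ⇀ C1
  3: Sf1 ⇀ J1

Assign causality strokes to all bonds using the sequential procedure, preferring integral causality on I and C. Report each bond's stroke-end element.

#0 |J1
#1 |J1
#2 |J1
#3 |Sf1

β3 stroke at Sf1  (source Sf1 imposes f)
β0 stroke at J1  (common-f at J1 fixed by 3)
β1 stroke at J1  (J1: bond 3 brought flow, rest push out)
β2 stroke at J1  (J1 flow already set via bond 3)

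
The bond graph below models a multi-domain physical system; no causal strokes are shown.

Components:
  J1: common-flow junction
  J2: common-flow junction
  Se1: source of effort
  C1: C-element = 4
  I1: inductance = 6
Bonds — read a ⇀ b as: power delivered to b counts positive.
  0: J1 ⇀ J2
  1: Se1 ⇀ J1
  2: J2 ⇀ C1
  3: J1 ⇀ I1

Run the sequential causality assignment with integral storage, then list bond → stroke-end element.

#1 stroke at J1  (Se1: effort source, stroke at far end)
#2 stroke at J2  (prefer integral on C1)
#0 stroke at J1  (only one flow-in slot at J2)
#3 stroke at I1  (J1 needs exactly one f-in)

#0 |J1
#1 |J1
#2 |J2
#3 |I1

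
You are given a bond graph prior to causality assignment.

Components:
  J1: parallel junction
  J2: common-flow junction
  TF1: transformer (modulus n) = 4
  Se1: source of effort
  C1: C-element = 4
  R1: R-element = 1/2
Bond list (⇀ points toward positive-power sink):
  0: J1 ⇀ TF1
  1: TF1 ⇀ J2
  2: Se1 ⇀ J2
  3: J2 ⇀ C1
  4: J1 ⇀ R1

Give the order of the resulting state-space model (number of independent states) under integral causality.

bond 2 →J2  (Se1 (Se) sets effort on bond)
bond 3 →J2  (C1 integral (e out))
bond 1 →TF1  (J2 needs exactly one f-in)
bond 0 →J1  (TF TF1: opposite of bond 1)
bond 4 →R1  (J1: bond 0 brought effort, rest push out)

1  (C1 all integral)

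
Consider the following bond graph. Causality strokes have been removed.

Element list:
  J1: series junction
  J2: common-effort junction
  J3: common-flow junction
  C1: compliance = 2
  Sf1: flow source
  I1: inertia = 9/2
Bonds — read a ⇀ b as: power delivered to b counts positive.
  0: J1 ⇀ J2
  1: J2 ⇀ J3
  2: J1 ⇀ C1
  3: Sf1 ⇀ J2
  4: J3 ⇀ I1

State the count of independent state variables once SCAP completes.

2  (C1, I1 all integral)

bond 3 →Sf1  (Sf1 (Sf) sets flow on bond)
bond 2 →J1  (C1 integral (e out))
bond 0 →J2  (only one flow-in slot at J1)
bond 1 →J3  (J2: bond 0 brought effort, rest push out)
bond 4 →I1  (J3: last free bond brings flow in)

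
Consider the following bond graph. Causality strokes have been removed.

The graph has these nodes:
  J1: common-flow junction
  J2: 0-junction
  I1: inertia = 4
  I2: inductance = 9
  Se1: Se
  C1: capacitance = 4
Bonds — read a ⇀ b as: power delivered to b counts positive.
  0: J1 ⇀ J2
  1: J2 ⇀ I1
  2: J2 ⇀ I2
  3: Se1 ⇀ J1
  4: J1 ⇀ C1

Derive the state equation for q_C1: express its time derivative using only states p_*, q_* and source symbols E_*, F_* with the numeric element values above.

b3 |J1  (Se1 (Se) sets effort on bond)
b1 |I1  (I1: I, integral causality)
b2 |I2  (I2 integral (f out))
b0 |J2  (J2: last free bond brings effort in)
b4 |J1  (J1: bond 0 brought flow, rest push out)

dq_C1/dt = p_I1/4 + p_I2/9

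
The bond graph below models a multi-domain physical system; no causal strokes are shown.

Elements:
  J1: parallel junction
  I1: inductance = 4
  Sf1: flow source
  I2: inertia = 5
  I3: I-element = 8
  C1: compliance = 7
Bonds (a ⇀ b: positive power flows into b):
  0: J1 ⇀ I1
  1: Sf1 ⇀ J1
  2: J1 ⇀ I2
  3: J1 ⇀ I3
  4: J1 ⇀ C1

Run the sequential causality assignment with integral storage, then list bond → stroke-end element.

β0 stroke→I1
β1 stroke→Sf1
β2 stroke→I2
β3 stroke→I3
β4 stroke→J1

bond 1 stroke→Sf1  (Sf1 fixes flow; stroke at Sf1)
bond 0 stroke→I1  (I1 outputs flow p/I1)
bond 2 stroke→I2  (I2: I, integral causality)
bond 3 stroke→I3  (I3: I, integral causality)
bond 4 stroke→J1  (J1: last free bond brings effort in)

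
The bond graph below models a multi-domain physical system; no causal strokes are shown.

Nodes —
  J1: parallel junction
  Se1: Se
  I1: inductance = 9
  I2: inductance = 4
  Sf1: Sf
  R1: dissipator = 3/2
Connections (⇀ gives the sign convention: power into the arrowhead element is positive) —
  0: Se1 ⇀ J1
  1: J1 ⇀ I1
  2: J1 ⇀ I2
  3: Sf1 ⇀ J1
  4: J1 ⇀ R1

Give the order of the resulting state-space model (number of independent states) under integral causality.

2  (I1, I2 all integral)

β0 stroke→J1  (Se1 fixes effort; stroke away)
β3 stroke→Sf1  (Sf1 fixes flow; stroke at Sf1)
β1 stroke→I1  (common-e at J1 fixed by 0)
β2 stroke→I2  (J1: bond 0 brought effort, rest push out)
β4 stroke→R1  (common-e at J1 fixed by 0)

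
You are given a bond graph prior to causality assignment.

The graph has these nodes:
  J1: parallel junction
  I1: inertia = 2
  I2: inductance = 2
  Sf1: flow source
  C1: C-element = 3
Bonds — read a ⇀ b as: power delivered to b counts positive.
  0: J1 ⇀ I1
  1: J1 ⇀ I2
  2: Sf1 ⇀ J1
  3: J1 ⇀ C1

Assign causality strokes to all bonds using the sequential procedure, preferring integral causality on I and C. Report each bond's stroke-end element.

#0 stroke at I1
#1 stroke at I2
#2 stroke at Sf1
#3 stroke at J1

#2 stroke at Sf1  (Sf1 (Sf) sets flow on bond)
#0 stroke at I1  (prefer integral on I1)
#1 stroke at I2  (I2 outputs flow p/I2)
#3 stroke at J1  (only one effort-in slot at J1)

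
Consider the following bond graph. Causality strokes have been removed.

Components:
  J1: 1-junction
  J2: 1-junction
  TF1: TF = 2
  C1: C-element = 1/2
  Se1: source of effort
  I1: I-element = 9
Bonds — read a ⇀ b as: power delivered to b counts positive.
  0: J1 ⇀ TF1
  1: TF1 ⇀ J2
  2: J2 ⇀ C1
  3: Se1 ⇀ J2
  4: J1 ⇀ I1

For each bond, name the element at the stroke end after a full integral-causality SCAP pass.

#3 →J2  (Se1 fixes effort; stroke away)
#2 →J2  (C1 integral (e out))
#1 →TF1  (J2 needs exactly one f-in)
#0 →J1  (TF1: transformer flips bond 1)
#4 →I1  (J1: last free bond brings flow in)

#0 stroke→J1
#1 stroke→TF1
#2 stroke→J2
#3 stroke→J2
#4 stroke→I1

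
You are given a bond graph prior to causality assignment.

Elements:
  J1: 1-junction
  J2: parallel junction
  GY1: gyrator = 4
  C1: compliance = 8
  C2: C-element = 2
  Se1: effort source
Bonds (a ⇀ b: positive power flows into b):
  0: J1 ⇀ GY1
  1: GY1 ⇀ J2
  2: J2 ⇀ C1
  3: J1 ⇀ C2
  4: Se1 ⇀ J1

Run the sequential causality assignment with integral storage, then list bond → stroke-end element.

#0 stroke at GY1
#1 stroke at GY1
#2 stroke at J2
#3 stroke at J1
#4 stroke at J1

β4 stroke at J1  (source Se1 imposes e)
β2 stroke at J2  (C1 integral (e out))
β1 stroke at GY1  (J2 effort already set via bond 2)
β0 stroke at GY1  (through GY1, causality inverts; strokes same side of GY1)
β3 stroke at J1  (1-jn J1 has f-setter on 0)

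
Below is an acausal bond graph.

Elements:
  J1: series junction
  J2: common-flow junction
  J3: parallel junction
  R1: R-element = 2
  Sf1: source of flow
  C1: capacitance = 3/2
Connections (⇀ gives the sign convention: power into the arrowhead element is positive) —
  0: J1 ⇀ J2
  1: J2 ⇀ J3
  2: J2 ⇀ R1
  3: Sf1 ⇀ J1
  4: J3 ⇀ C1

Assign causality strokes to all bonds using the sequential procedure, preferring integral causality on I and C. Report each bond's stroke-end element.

β3 stroke at Sf1  (Sf1 (Sf) sets flow on bond)
β0 stroke at J1  (J1: bond 3 brought flow, rest push out)
β1 stroke at J2  (J2 flow already set via bond 0)
β2 stroke at J2  (J2 flow already set via bond 0)
β4 stroke at J3  (J3 needs exactly one e-in)

β0 stroke→J1
β1 stroke→J2
β2 stroke→J2
β3 stroke→Sf1
β4 stroke→J3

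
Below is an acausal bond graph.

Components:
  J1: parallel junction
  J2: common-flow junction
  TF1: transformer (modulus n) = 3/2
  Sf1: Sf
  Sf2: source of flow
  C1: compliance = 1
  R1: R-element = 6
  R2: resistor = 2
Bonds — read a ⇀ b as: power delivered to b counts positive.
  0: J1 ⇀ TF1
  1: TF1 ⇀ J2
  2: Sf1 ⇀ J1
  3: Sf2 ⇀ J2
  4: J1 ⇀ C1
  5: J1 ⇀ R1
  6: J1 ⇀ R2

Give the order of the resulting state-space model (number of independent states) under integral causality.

#2 →Sf1  (Sf1 fixes flow; stroke at Sf1)
#3 →Sf2  (source Sf2 imposes f)
#1 →J2  (common-f at J2 fixed by 3)
#0 →TF1  (TF TF1: opposite of bond 1)
#4 →J1  (prefer integral on C1)
#5 →R1  (J1 effort already set via bond 4)
#6 →R2  (J1: bond 4 brought effort, rest push out)

1  (C1 all integral)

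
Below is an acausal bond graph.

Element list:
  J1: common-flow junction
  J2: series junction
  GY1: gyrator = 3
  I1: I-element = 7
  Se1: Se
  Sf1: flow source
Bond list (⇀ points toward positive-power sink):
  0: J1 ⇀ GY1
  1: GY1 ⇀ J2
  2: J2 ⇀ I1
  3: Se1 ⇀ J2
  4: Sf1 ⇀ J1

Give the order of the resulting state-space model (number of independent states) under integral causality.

b3 →J2  (Se1: effort source, stroke at far end)
b4 →Sf1  (Sf1 (Sf) sets flow on bond)
b0 →J1  (J1 flow already set via bond 4)
b1 →J2  (GY1 both-in/both-out from 0)
b2 →I1  (J2 needs exactly one f-in)

1  (I1 all integral)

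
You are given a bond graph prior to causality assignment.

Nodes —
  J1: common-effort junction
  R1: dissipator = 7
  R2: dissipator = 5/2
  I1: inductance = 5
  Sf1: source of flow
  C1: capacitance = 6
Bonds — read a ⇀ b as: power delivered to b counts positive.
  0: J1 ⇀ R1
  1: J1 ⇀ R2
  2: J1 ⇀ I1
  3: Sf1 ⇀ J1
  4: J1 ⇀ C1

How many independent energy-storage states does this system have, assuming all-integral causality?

2  (C1, I1 all integral)

β3 →Sf1  (Sf1: flow source, stroke at near end)
β2 →I1  (I1 integral (f out))
β4 →J1  (C1 integral (e out))
β0 →R1  (J1 effort already set via bond 4)
β1 →R2  (0-jn J1 has e-setter on 4)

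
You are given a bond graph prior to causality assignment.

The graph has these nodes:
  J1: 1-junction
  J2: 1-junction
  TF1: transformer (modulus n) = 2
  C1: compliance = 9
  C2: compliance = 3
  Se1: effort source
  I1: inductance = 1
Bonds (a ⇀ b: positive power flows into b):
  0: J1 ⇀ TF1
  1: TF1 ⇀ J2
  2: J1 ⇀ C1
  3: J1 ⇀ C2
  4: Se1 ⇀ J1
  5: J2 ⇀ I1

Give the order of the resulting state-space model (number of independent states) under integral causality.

3  (C1, C2, I1 all integral)

b4 →J1  (Se1 (Se) sets effort on bond)
b2 →J1  (C1 integral (e out))
b3 →J1  (prefer integral on C2)
b0 →TF1  (closing 1-jn rule on J1)
b1 →J2  (TF1: transformer flips bond 0)
b5 →I1  (J2 needs exactly one f-in)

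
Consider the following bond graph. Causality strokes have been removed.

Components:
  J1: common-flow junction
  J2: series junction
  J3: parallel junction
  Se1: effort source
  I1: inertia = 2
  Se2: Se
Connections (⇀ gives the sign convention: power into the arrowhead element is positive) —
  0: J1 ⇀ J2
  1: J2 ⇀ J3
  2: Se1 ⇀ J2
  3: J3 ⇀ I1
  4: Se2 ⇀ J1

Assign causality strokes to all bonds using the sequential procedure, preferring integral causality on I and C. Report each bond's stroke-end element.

bond 2 stroke→J2  (source Se1 imposes e)
bond 4 stroke→J1  (source Se2 imposes e)
bond 0 stroke→J2  (closing 1-jn rule on J1)
bond 1 stroke→J3  (J2: last free bond brings flow in)
bond 3 stroke→I1  (J3: bond 1 brought effort, rest push out)

#0 →J2
#1 →J3
#2 →J2
#3 →I1
#4 →J1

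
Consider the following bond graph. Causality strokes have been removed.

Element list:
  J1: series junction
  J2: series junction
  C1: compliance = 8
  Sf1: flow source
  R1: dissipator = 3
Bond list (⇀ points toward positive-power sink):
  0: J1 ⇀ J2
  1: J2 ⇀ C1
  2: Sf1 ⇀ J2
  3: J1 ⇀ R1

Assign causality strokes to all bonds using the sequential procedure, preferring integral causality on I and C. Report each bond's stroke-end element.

#0 →J2
#1 →J2
#2 →Sf1
#3 →J1

β2 →Sf1  (Sf1 (Sf) sets flow on bond)
β0 →J2  (common-f at J2 fixed by 2)
β1 →J2  (1-jn J2 has f-setter on 2)
β3 →J1  (common-f at J1 fixed by 0)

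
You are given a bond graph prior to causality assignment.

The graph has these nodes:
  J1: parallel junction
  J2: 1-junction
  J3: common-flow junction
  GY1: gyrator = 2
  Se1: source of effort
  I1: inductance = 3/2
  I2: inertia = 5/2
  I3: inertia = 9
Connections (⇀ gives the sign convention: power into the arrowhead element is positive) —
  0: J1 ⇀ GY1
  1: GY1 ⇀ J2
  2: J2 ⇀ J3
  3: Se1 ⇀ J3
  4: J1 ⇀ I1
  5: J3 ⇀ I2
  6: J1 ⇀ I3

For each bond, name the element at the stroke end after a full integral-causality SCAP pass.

β3 →J3  (Se1: effort source, stroke at far end)
β4 →I1  (I1 integral (f out))
β5 →I2  (prefer integral on I2)
β2 →J3  (J3: bond 5 brought flow, rest push out)
β1 →J2  (common-f at J2 fixed by 2)
β0 →J1  (through GY1, causality inverts; strokes same side of GY1)
β6 →I3  (J1: bond 0 brought effort, rest push out)

bond 0 →J1
bond 1 →J2
bond 2 →J3
bond 3 →J3
bond 4 →I1
bond 5 →I2
bond 6 →I3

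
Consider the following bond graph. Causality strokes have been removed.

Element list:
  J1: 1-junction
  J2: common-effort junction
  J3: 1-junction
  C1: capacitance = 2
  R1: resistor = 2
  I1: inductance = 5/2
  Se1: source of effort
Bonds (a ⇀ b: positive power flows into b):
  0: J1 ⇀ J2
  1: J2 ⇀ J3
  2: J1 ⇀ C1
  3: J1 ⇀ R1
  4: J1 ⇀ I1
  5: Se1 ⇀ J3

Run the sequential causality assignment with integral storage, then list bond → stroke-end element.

β0 |J1
β1 |J2
β2 |J1
β3 |J1
β4 |I1
β5 |J3

bond 5 stroke→J3  (Se1: effort source, stroke at far end)
bond 1 stroke→J2  (J3 needs exactly one f-in)
bond 0 stroke→J1  (0-jn J2 has e-setter on 1)
bond 2 stroke→J1  (C1 outputs effort q/C1)
bond 4 stroke→I1  (I1 integral (f out))
bond 3 stroke→J1  (1-jn J1 has f-setter on 4)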